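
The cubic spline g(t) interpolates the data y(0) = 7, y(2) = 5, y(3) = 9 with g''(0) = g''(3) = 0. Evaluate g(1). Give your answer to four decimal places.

Write M_i for g''(x_i). With h_i = 2, 1 and divided differences Δ_i = -1, 4, the continuity of g' gives the tridiagonal system
  2·M_0 + 6·M_1 + 1·M_2 = 6(Δ_1 - Δ_0) = 30
Natural end conditions: M_0 = M_2 = 0.
Hence M_0 = 0, M_1 = 5, M_2 = 0.
On [0, 2], g(t) = 7 - 8/3·t + 0·t² + 5/12·t³.
With t = 1: g(1) = 19/4.

4.7500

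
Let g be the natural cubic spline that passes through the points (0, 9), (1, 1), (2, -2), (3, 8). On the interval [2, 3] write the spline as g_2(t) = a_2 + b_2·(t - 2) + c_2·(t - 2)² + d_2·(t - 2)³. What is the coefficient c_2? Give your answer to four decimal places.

Let M_i = g''(x_i). Step sizes h_i = 1, 1, 1; slopes of the chords Δ_i = (y_(i+1) - y_i)/h_i = -8, -3, 10.
  1·M_0 + 4·M_1 + 1·M_2 = 6(Δ_1 - Δ_0) = 30
  1·M_1 + 4·M_2 + 1·M_3 = 6(Δ_2 - Δ_1) = 78
Natural end conditions: M_0 = M_3 = 0.
Solving the tridiagonal system: M_0 = 0, M_1 = 14/5, M_2 = 94/5, M_3 = 0.
On [2, 3], with g_2(t) = a_2 + b_2·(t - 2) + c_2·(t - 2)² + d_2·(t - 2)³: c_2 = M_2/2 = 47/5, d_2 = (M_3 - M_2)/(6h_2) = -47/15, b_2 = Δ_2 - h_2(2M_2 + M_3)/6 = 56/15.

9.4000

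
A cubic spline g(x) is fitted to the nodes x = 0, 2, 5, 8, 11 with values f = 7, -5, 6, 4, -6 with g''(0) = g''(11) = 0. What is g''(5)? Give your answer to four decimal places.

-3.8068

Write M_i for g''(x_i). With h_i = 2, 3, 3, 3 and divided differences Δ_i = -6, 11/3, -2/3, -10/3, the continuity of g' gives the tridiagonal system
  2·M_0 + 10·M_1 + 3·M_2 = 6(Δ_1 - Δ_0) = 58
  3·M_1 + 12·M_2 + 3·M_3 = 6(Δ_2 - Δ_1) = -26
  3·M_2 + 12·M_3 + 3·M_4 = 6(Δ_3 - Δ_2) = -16
Natural end conditions: M_0 = M_4 = 0.
Solving the tridiagonal system: M_0 = 0, M_1 = 479/69, M_2 = -788/207, M_3 = -79/207, M_4 = 0.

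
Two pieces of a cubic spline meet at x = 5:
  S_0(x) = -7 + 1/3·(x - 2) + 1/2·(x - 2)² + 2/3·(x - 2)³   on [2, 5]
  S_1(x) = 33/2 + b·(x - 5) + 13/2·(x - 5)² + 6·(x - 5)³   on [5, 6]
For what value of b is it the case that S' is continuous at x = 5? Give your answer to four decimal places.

S_0'(x) = 1/3 + 1·(x - 2) + 2·(x - 2)², so S_0'(5) = 64/3. On the right, S_1'(5) = b, so b = 64/3.

21.3333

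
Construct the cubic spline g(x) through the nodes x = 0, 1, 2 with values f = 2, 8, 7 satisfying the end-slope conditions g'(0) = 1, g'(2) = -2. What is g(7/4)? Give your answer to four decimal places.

Put σ_i = g'' at the i-th knot. Here h = (1, 1) and Δ = (6, -1), so the interior equations h_(i-1)·σ_(i-1) + 2(h_(i-1)+h_i)·σ_i + h_i·σ_(i+1) = 6(Δ_i − Δ_(i-1)) read
  1·σ_0 + 4·σ_1 + 1·σ_2 = 6(Δ_1 - Δ_0) = -42
Clamped end conditions give two more equations: 2h_0·σ_0 + h_0·σ_1 = 6(Δ_0 - g'(0)) = 30 and h_1·σ_1 + 2h_1·σ_2 = 6(g'(2) - Δ_1) = -6.
Hence σ_0 = 24, σ_1 = -18, σ_2 = 6.
On [1, 2], g(x) = 8 + 4·(x - 1) - 9·(x - 1)² + 4·(x - 1)³.
With (x - 1) = 3/4: g(7/4) = 61/8.

7.6250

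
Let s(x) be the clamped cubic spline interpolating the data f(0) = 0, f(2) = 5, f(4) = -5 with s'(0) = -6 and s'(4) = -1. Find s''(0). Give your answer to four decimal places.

Write M_i for s''(x_i). With h_i = 2, 2 and divided differences Δ_i = 5/2, -5, the continuity of s' gives the tridiagonal system
  2·M_0 + 8·M_1 + 2·M_2 = 6(Δ_1 - Δ_0) = -45
Clamped end conditions give two more equations: 2h_0·M_0 + h_0·M_1 = 6(Δ_0 - s'(0)) = 51 and h_1·M_1 + 2h_1·M_2 = 6(s'(4) - Δ_1) = 24.
Forward elimination and back-substitution give M_0 = 157/8, M_1 = -55/4, M_2 = 103/8.

19.6250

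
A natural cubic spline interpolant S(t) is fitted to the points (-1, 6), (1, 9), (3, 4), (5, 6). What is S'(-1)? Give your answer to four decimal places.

Put m_i = S'' at the i-th knot. Here h = (2, 2, 2) and Δ = (3/2, -5/2, 1), so the interior equations h_(i-1)·m_(i-1) + 2(h_(i-1)+h_i)·m_i + h_i·m_(i+1) = 6(Δ_i − Δ_(i-1)) read
  2·m_0 + 8·m_1 + 2·m_2 = 6(Δ_1 - Δ_0) = -24
  2·m_1 + 8·m_2 + 2·m_3 = 6(Δ_2 - Δ_1) = 21
Natural end conditions: m_0 = m_3 = 0.
Solving: m_0 = 0, m_1 = -39/10, m_2 = 18/5, m_3 = 0.
On [-1, 1], S'(t) = b_0 + 2c_0·(t + 1) + 3d_0·(t + 1)² with b_0 = Δ_0 - h_0(2m_0 + m_1)/6 = 14/5, c_0 = m_0/2 = 0, d_0 = (m_1 - m_0)/(6h_0) = -13/40. So S'(-1) = 14/5.

2.8000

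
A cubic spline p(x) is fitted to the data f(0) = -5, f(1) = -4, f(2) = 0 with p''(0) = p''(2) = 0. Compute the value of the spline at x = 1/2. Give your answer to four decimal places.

-4.7813

Let σ_i = p''(x_i). Step sizes h_i = 1, 1; slopes of the chords Δ_i = (y_(i+1) - y_i)/h_i = 1, 4.
  1·σ_0 + 4·σ_1 + 1·σ_2 = 6(Δ_1 - Δ_0) = 18
Natural end conditions: σ_0 = σ_2 = 0.
Solving the tridiagonal system: σ_0 = 0, σ_1 = 9/2, σ_2 = 0.
On [0, 1], p(x) = -5 + 1/4·x + 0·x² + 3/4·x³.
With x = 1/2: p(1/2) = -153/32.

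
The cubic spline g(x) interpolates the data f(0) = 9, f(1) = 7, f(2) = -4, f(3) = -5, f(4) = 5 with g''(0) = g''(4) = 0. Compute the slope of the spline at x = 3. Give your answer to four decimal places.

5.8571

Let m_i = g''(x_i). Step sizes h_i = 1, 1, 1, 1; slopes of the chords Δ_i = (y_(i+1) - y_i)/h_i = -2, -11, -1, 10.
  1·m_0 + 4·m_1 + 1·m_2 = 6(Δ_1 - Δ_0) = -54
  1·m_1 + 4·m_2 + 1·m_3 = 6(Δ_2 - Δ_1) = 60
  1·m_2 + 4·m_3 + 1·m_4 = 6(Δ_3 - Δ_2) = 66
Natural end conditions: m_0 = m_4 = 0.
Solving: m_0 = 0, m_1 = -123/7, m_2 = 114/7, m_3 = 87/7, m_4 = 0.
On [3, 4], g'(x) = b_3 + 2c_3·(x - 3) + 3d_3·(x - 3)² with b_3 = Δ_3 - h_3(2m_3 + m_4)/6 = 41/7, c_3 = m_3/2 = 87/14, d_3 = (m_4 - m_3)/(6h_3) = -29/14. So g'(3) = 41/7.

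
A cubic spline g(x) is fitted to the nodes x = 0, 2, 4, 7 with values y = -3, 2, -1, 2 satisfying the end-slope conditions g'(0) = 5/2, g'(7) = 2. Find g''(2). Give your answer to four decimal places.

With σ_i denoting the second derivative at x_i, h_i = 2, 2, 3, and Δ_i = (y_(i+1) − y_i)/h_i = 5/2, -3/2, 1:
  2·σ_0 + 8·σ_1 + 2·σ_2 = 6(Δ_1 - Δ_0) = -24
  2·σ_1 + 10·σ_2 + 3·σ_3 = 6(Δ_2 - Δ_1) = 15
Clamped end conditions give two more equations: 2h_0·σ_0 + h_0·σ_1 = 6(Δ_0 - g'(0)) = 0 and h_2·σ_2 + 2h_2·σ_3 = 6(g'(7) - Δ_2) = 6.
Hence σ_0 = 76/37, σ_1 = -152/37, σ_2 = 88/37, σ_3 = -7/37.

-4.1081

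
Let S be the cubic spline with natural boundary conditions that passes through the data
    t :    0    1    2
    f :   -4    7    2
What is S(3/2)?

6

Write m_i for S''(x_i). With h_i = 1, 1 and divided differences Δ_i = 11, -5, the continuity of S' gives the tridiagonal system
  1·m_0 + 4·m_1 + 1·m_2 = 6(Δ_1 - Δ_0) = -96
Natural end conditions: m_0 = m_2 = 0.
Solving: m_0 = 0, m_1 = -24, m_2 = 0.
On [1, 2], S(t) = 7 + 3·(t - 1) - 12·(t - 1)² + 4·(t - 1)³.
With (t - 1) = 1/2: S(3/2) = 6.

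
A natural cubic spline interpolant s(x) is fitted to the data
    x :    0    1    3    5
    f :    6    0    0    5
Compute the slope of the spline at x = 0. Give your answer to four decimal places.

-6.9773

Write σ_i for s''(x_i). With h_i = 1, 2, 2 and divided differences Δ_i = -6, 0, 5/2, the continuity of s' gives the tridiagonal system
  1·σ_0 + 6·σ_1 + 2·σ_2 = 6(Δ_1 - Δ_0) = 36
  2·σ_1 + 8·σ_2 + 2·σ_3 = 6(Δ_2 - Δ_1) = 15
Natural end conditions: σ_0 = σ_3 = 0.
Solving: σ_0 = 0, σ_1 = 129/22, σ_2 = 9/22, σ_3 = 0.
On [0, 1], s'(x) = b_0 + 2c_0·x + 3d_0·x² with b_0 = Δ_0 - h_0(2σ_0 + σ_1)/6 = -307/44, c_0 = σ_0/2 = 0, d_0 = (σ_1 - σ_0)/(6h_0) = 43/44. So s'(0) = -307/44.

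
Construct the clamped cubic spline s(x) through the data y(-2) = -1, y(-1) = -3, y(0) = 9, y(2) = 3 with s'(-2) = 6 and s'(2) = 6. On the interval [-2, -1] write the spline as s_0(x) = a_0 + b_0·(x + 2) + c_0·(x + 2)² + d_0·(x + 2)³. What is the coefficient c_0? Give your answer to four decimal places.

-21.9545

With σ_i denoting the second derivative at x_i, h_i = 1, 1, 2, and Δ_i = (y_(i+1) − y_i)/h_i = -2, 12, -3:
  1·σ_0 + 4·σ_1 + 1·σ_2 = 6(Δ_1 - Δ_0) = 84
  1·σ_1 + 6·σ_2 + 2·σ_3 = 6(Δ_2 - Δ_1) = -90
Clamped end conditions give two more equations: 2h_0·σ_0 + h_0·σ_1 = 6(Δ_0 - s'(-2)) = -48 and h_2·σ_2 + 2h_2·σ_3 = 6(s'(2) - Δ_2) = 54.
Forward elimination and back-substitution give σ_0 = -483/11, σ_1 = 438/11, σ_2 = -345/11, σ_3 = 321/11.
On [-2, -1], with s_0(x) = a_0 + b_0·(x + 2) + c_0·(x + 2)² + d_0·(x + 2)³: c_0 = σ_0/2 = -483/22, d_0 = (σ_1 - σ_0)/(6h_0) = 307/22, b_0 = Δ_0 - h_0(2σ_0 + σ_1)/6 = 6.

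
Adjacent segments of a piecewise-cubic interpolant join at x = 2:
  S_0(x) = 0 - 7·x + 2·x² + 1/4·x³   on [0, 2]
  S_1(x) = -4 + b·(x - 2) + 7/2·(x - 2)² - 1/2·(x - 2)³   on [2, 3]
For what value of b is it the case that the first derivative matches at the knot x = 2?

S_0'(x) = -7 + 4·x + 3/4·x², so S_0'(2) = 4. On the right, S_1'(2) = b, so b = 4.

4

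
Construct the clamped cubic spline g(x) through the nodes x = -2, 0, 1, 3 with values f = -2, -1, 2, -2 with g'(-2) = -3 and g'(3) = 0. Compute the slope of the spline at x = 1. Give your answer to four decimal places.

0.8438

With M_i denoting the second derivative at x_i, h_i = 2, 1, 2, and Δ_i = (y_(i+1) − y_i)/h_i = 1/2, 3, -2:
  2·M_0 + 6·M_1 + 1·M_2 = 6(Δ_1 - Δ_0) = 15
  1·M_1 + 6·M_2 + 2·M_3 = 6(Δ_2 - Δ_1) = -30
Clamped end conditions give two more equations: 2h_0·M_0 + h_0·M_1 = 6(Δ_0 - g'(-2)) = 21 and h_2·M_2 + 2h_2·M_3 = 6(g'(3) - Δ_2) = 12.
Solving: M_0 = 129/32, M_1 = 39/16, M_2 = -123/16, M_3 = 219/32.
On [1, 3], g'(x) = b_2 + 2c_2·(x - 1) + 3d_2·(x - 1)² with b_2 = Δ_2 - h_2(2M_2 + M_3)/6 = 27/32, c_2 = M_2/2 = -123/32, d_2 = (M_3 - M_2)/(6h_2) = 155/128. So g'(1) = 27/32.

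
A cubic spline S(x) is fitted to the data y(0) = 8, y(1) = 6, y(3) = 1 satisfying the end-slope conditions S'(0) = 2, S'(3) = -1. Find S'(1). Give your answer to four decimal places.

-3.7500

Write m_i for S''(x_i). With h_i = 1, 2 and divided differences Δ_i = -2, -5/2, the continuity of S' gives the tridiagonal system
  1·m_0 + 6·m_1 + 2·m_2 = 6(Δ_1 - Δ_0) = -3
Clamped end conditions give two more equations: 2h_0·m_0 + h_0·m_1 = 6(Δ_0 - S'(0)) = -24 and h_1·m_1 + 2h_1·m_2 = 6(S'(3) - Δ_1) = 9.
Solving the tridiagonal system: m_0 = -25/2, m_1 = 1, m_2 = 7/4.
On [1, 3], S'(x) = b_1 + 2c_1·(x - 1) + 3d_1·(x - 1)² with b_1 = Δ_1 - h_1(2m_1 + m_2)/6 = -15/4, c_1 = m_1/2 = 1/2, d_1 = (m_2 - m_1)/(6h_1) = 1/16. So S'(1) = -15/4.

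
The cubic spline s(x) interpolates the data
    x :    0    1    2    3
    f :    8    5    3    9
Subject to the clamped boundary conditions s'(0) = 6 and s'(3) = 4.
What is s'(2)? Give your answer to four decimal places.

3.5333

With σ_i denoting the second derivative at x_i, h_i = 1, 1, 1, and Δ_i = (y_(i+1) − y_i)/h_i = -3, -2, 6:
  1·σ_0 + 4·σ_1 + 1·σ_2 = 6(Δ_1 - Δ_0) = 6
  1·σ_1 + 4·σ_2 + 1·σ_3 = 6(Δ_2 - Δ_1) = 48
Clamped end conditions give two more equations: 2h_0·σ_0 + h_0·σ_1 = 6(Δ_0 - s'(0)) = -54 and h_2·σ_2 + 2h_2·σ_3 = 6(s'(3) - Δ_2) = -12.
Solving the tridiagonal system: σ_0 = -446/15, σ_1 = 82/15, σ_2 = 208/15, σ_3 = -194/15.
On [2, 3], s'(x) = b_2 + 2c_2·(x - 2) + 3d_2·(x - 2)² with b_2 = Δ_2 - h_2(2σ_2 + σ_3)/6 = 53/15, c_2 = σ_2/2 = 104/15, d_2 = (σ_3 - σ_2)/(6h_2) = -67/15. So s'(2) = 53/15.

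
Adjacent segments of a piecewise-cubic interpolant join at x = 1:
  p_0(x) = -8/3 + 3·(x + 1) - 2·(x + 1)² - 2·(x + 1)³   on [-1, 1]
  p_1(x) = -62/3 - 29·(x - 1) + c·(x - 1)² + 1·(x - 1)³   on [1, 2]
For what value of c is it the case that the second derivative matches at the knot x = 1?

-14

p_0''(x) = -4 - 12·(x + 1), so p_0''(1) = -28. On the right, p_1''(1) = 2c, so c = -14.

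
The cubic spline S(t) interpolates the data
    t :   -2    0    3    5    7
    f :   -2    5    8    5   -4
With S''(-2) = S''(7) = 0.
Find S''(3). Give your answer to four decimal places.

-0.6977

Write M_i for S''(x_i). With h_i = 2, 3, 2, 2 and divided differences Δ_i = 7/2, 1, -3/2, -9/2, the continuity of S' gives the tridiagonal system
  2·M_0 + 10·M_1 + 3·M_2 = 6(Δ_1 - Δ_0) = -15
  3·M_1 + 10·M_2 + 2·M_3 = 6(Δ_2 - Δ_1) = -15
  2·M_2 + 8·M_3 + 2·M_4 = 6(Δ_3 - Δ_2) = -18
Natural end conditions: M_0 = M_4 = 0.
Hence M_0 = 0, M_1 = -111/86, M_2 = -30/43, M_3 = -357/172, M_4 = 0.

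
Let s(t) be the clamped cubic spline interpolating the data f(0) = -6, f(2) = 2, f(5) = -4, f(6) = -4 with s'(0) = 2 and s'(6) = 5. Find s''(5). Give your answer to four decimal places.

1.6923

With σ_i denoting the second derivative at x_i, h_i = 2, 3, 1, and Δ_i = (y_(i+1) − y_i)/h_i = 4, -2, 0:
  2·σ_0 + 10·σ_1 + 3·σ_2 = 6(Δ_1 - Δ_0) = -36
  3·σ_1 + 8·σ_2 + 1·σ_3 = 6(Δ_2 - Δ_1) = 12
Clamped end conditions give two more equations: 2h_0·σ_0 + h_0·σ_1 = 6(Δ_0 - s'(0)) = 12 and h_2·σ_2 + 2h_2·σ_3 = 6(s'(6) - Δ_2) = 30.
Solving the tridiagonal system: σ_0 = 73/13, σ_1 = -68/13, σ_2 = 22/13, σ_3 = 184/13.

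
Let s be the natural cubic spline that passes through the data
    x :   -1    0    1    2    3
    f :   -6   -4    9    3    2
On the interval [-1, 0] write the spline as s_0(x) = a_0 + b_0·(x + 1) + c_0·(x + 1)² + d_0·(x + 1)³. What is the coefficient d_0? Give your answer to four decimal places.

4.3929

Put M_i = s'' at the i-th knot. Here h = (1, 1, 1, 1) and Δ = (2, 13, -6, -1), so the interior equations h_(i-1)·M_(i-1) + 2(h_(i-1)+h_i)·M_i + h_i·M_(i+1) = 6(Δ_i − Δ_(i-1)) read
  1·M_0 + 4·M_1 + 1·M_2 = 6(Δ_1 - Δ_0) = 66
  1·M_1 + 4·M_2 + 1·M_3 = 6(Δ_2 - Δ_1) = -114
  1·M_2 + 4·M_3 + 1·M_4 = 6(Δ_3 - Δ_2) = 30
Natural end conditions: M_0 = M_4 = 0.
Solving the tridiagonal system: M_0 = 0, M_1 = 369/14, M_2 = -276/7, M_3 = 243/14, M_4 = 0.
On [-1, 0], with s_0(x) = a_0 + b_0·(x + 1) + c_0·(x + 1)² + d_0·(x + 1)³: c_0 = M_0/2 = 0, d_0 = (M_1 - M_0)/(6h_0) = 123/28, b_0 = Δ_0 - h_0(2M_0 + M_1)/6 = -67/28.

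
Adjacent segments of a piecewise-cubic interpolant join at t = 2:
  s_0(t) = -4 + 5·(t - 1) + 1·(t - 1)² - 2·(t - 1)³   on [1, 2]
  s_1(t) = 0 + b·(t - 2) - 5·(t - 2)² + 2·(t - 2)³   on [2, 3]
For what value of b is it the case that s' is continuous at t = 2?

1

s_0'(t) = 5 + 2·(t - 1) - 6·(t - 1)², so s_0'(2) = 1. On the right, s_1'(2) = b, so b = 1.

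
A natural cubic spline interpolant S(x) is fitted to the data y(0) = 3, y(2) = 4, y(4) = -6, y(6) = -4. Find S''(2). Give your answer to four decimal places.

-5.6000

Let m_i = S''(x_i). Step sizes h_i = 2, 2, 2; slopes of the chords Δ_i = (y_(i+1) - y_i)/h_i = 1/2, -5, 1.
  2·m_0 + 8·m_1 + 2·m_2 = 6(Δ_1 - Δ_0) = -33
  2·m_1 + 8·m_2 + 2·m_3 = 6(Δ_2 - Δ_1) = 36
Natural end conditions: m_0 = m_3 = 0.
Hence m_0 = 0, m_1 = -28/5, m_2 = 59/10, m_3 = 0.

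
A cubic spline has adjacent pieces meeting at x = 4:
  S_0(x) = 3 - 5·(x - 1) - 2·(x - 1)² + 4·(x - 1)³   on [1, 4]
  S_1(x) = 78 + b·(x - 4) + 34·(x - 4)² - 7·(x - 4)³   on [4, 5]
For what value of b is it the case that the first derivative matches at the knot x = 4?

S_0'(x) = -5 - 4·(x - 1) + 12·(x - 1)², so S_0'(4) = 91. On the right, S_1'(4) = b, so b = 91.

91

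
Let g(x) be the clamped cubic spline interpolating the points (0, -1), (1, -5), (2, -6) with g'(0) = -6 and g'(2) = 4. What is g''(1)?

-1

With M_i denoting the second derivative at x_i, h_i = 1, 1, and Δ_i = (y_(i+1) − y_i)/h_i = -4, -1:
  1·M_0 + 4·M_1 + 1·M_2 = 6(Δ_1 - Δ_0) = 18
Clamped end conditions give two more equations: 2h_0·M_0 + h_0·M_1 = 6(Δ_0 - g'(0)) = 12 and h_1·M_1 + 2h_1·M_2 = 6(g'(2) - Δ_1) = 30.
Forward elimination and back-substitution give M_0 = 13/2, M_1 = -1, M_2 = 31/2.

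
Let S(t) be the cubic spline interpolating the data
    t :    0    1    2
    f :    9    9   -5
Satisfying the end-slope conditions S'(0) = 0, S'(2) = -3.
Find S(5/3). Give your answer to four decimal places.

-1.6481

With M_i denoting the second derivative at x_i, h_i = 1, 1, and Δ_i = (y_(i+1) − y_i)/h_i = 0, -14:
  1·M_0 + 4·M_1 + 1·M_2 = 6(Δ_1 - Δ_0) = -84
Clamped end conditions give two more equations: 2h_0·M_0 + h_0·M_1 = 6(Δ_0 - S'(0)) = 0 and h_1·M_1 + 2h_1·M_2 = 6(S'(2) - Δ_1) = 66.
Forward elimination and back-substitution give M_0 = 39/2, M_1 = -39, M_2 = 105/2.
On [1, 2], S(t) = 9 - 39/4·(t - 1) - 39/2·(t - 1)² + 61/4·(t - 1)³.
With (t - 1) = 2/3: S(5/3) = -89/54.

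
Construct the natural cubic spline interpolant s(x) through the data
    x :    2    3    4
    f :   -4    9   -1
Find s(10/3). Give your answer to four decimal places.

Put M_i = s'' at the i-th knot. Here h = (1, 1) and Δ = (13, -10), so the interior equations h_(i-1)·M_(i-1) + 2(h_(i-1)+h_i)·M_i + h_i·M_(i+1) = 6(Δ_i − Δ_(i-1)) read
  1·M_0 + 4·M_1 + 1·M_2 = 6(Δ_1 - Δ_0) = -138
Natural end conditions: M_0 = M_2 = 0.
Forward elimination and back-substitution give M_0 = 0, M_1 = -69/2, M_2 = 0.
On [3, 4], s(x) = 9 + 3/2·(x - 3) - 69/4·(x - 3)² + 23/4·(x - 3)³.
With (x - 3) = 1/3: s(10/3) = 421/54.

7.7963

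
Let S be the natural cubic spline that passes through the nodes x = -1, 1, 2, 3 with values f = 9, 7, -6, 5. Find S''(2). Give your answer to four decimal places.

40.6957

With M_i denoting the second derivative at x_i, h_i = 2, 1, 1, and Δ_i = (y_(i+1) − y_i)/h_i = -1, -13, 11:
  2·M_0 + 6·M_1 + 1·M_2 = 6(Δ_1 - Δ_0) = -72
  1·M_1 + 4·M_2 + 1·M_3 = 6(Δ_2 - Δ_1) = 144
Natural end conditions: M_0 = M_3 = 0.
Solving the tridiagonal system: M_0 = 0, M_1 = -432/23, M_2 = 936/23, M_3 = 0.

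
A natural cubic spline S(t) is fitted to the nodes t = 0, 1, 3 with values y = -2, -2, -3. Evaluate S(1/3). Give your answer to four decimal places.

Write M_i for S''(x_i). With h_i = 1, 2 and divided differences Δ_i = 0, -1/2, the continuity of S' gives the tridiagonal system
  1·M_0 + 6·M_1 + 2·M_2 = 6(Δ_1 - Δ_0) = -3
Natural end conditions: M_0 = M_2 = 0.
Solving the tridiagonal system: M_0 = 0, M_1 = -1/2, M_2 = 0.
On [0, 1], S(t) = -2 + 1/12·t + 0·t² - 1/12·t³.
With t = 1/3: S(1/3) = -160/81.

-1.9753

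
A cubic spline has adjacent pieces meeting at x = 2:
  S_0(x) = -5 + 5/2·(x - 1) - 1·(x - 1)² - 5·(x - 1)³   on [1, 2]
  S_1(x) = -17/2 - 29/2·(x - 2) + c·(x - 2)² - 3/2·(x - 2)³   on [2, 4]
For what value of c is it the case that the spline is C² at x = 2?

S_0''(x) = -2 - 30·(x - 1), so S_0''(2) = -32. On the right, S_1''(2) = 2c, so c = -16.

-16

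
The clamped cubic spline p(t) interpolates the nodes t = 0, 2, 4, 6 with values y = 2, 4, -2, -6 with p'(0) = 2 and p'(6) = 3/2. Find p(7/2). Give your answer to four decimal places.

-0.0719

With M_i denoting the second derivative at x_i, h_i = 2, 2, 2, and Δ_i = (y_(i+1) − y_i)/h_i = 1, -3, -2:
  2·M_0 + 8·M_1 + 2·M_2 = 6(Δ_1 - Δ_0) = -24
  2·M_1 + 8·M_2 + 2·M_3 = 6(Δ_2 - Δ_1) = 6
Clamped end conditions give two more equations: 2h_0·M_0 + h_0·M_1 = 6(Δ_0 - p'(0)) = -6 and h_2·M_2 + 2h_2·M_3 = 6(p'(6) - Δ_2) = 21.
Solving: M_0 = 1/30, M_1 = -46/15, M_2 = 7/30, M_3 = 77/15.
On [2, 4], p(t) = 4 - 31/30·(t - 2) - 23/15·(t - 2)² + 11/40·(t - 2)³.
With (t - 2) = 3/2: p(7/2) = -23/320.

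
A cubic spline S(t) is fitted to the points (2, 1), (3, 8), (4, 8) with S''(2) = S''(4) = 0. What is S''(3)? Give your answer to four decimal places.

-10.5000

Write σ_i for S''(x_i). With h_i = 1, 1 and divided differences Δ_i = 7, 0, the continuity of S' gives the tridiagonal system
  1·σ_0 + 4·σ_1 + 1·σ_2 = 6(Δ_1 - Δ_0) = -42
Natural end conditions: σ_0 = σ_2 = 0.
Solving the tridiagonal system: σ_0 = 0, σ_1 = -21/2, σ_2 = 0.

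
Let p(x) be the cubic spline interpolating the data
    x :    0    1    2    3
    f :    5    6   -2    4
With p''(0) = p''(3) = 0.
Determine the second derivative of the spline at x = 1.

-20

With σ_i denoting the second derivative at x_i, h_i = 1, 1, 1, and Δ_i = (y_(i+1) − y_i)/h_i = 1, -8, 6:
  1·σ_0 + 4·σ_1 + 1·σ_2 = 6(Δ_1 - Δ_0) = -54
  1·σ_1 + 4·σ_2 + 1·σ_3 = 6(Δ_2 - Δ_1) = 84
Natural end conditions: σ_0 = σ_3 = 0.
Hence σ_0 = 0, σ_1 = -20, σ_2 = 26, σ_3 = 0.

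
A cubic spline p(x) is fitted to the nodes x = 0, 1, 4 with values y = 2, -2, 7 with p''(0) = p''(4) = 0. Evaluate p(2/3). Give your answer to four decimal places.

Write M_i for p''(x_i). With h_i = 1, 3 and divided differences Δ_i = -4, 3, the continuity of p' gives the tridiagonal system
  1·M_0 + 8·M_1 + 3·M_2 = 6(Δ_1 - Δ_0) = 42
Natural end conditions: M_0 = M_2 = 0.
Forward elimination and back-substitution give M_0 = 0, M_1 = 21/4, M_2 = 0.
On [0, 1], p(x) = 2 - 39/8·x + 0·x² + 7/8·x³.
With x = 2/3: p(2/3) = -107/108.

-0.9907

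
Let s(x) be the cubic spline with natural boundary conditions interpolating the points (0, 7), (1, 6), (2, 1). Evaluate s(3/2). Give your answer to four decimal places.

3.8750

Put m_i = s'' at the i-th knot. Here h = (1, 1) and Δ = (-1, -5), so the interior equations h_(i-1)·m_(i-1) + 2(h_(i-1)+h_i)·m_i + h_i·m_(i+1) = 6(Δ_i − Δ_(i-1)) read
  1·m_0 + 4·m_1 + 1·m_2 = 6(Δ_1 - Δ_0) = -24
Natural end conditions: m_0 = m_2 = 0.
Hence m_0 = 0, m_1 = -6, m_2 = 0.
On [1, 2], s(x) = 6 - 3·(x - 1) - 3·(x - 1)² + 1·(x - 1)³.
With (x - 1) = 1/2: s(3/2) = 31/8.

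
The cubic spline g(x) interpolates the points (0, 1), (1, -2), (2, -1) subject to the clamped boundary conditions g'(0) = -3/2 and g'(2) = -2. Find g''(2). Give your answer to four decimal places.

Put m_i = g'' at the i-th knot. Here h = (1, 1) and Δ = (-3, 1), so the interior equations h_(i-1)·m_(i-1) + 2(h_(i-1)+h_i)·m_i + h_i·m_(i+1) = 6(Δ_i − Δ_(i-1)) read
  1·m_0 + 4·m_1 + 1·m_2 = 6(Δ_1 - Δ_0) = 24
Clamped end conditions give two more equations: 2h_0·m_0 + h_0·m_1 = 6(Δ_0 - g'(0)) = -9 and h_1·m_1 + 2h_1·m_2 = 6(g'(2) - Δ_1) = -18.
Solving the tridiagonal system: m_0 = -43/4, m_1 = 25/2, m_2 = -61/4.

-15.2500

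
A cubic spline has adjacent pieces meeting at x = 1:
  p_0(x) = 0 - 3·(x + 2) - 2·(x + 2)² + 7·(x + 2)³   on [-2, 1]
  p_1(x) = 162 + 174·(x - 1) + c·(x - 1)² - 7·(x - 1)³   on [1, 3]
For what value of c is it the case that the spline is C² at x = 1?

61

p_0''(x) = -4 + 42·(x + 2), so p_0''(1) = 122. On the right, p_1''(1) = 2c, so c = 61.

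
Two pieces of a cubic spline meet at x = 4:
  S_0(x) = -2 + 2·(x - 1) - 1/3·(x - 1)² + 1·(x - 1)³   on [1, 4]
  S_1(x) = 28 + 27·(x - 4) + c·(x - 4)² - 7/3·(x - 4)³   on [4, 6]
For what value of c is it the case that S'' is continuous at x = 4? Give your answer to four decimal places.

8.6667

S_0''(x) = -2/3 + 6·(x - 1), so S_0''(4) = 52/3. On the right, S_1''(4) = 2c, so c = 26/3.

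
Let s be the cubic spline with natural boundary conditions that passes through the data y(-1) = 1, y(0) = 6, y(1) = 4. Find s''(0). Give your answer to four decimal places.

Let M_i = s''(x_i). Step sizes h_i = 1, 1; slopes of the chords Δ_i = (y_(i+1) - y_i)/h_i = 5, -2.
  1·M_0 + 4·M_1 + 1·M_2 = 6(Δ_1 - Δ_0) = -42
Natural end conditions: M_0 = M_2 = 0.
Solving: M_0 = 0, M_1 = -21/2, M_2 = 0.

-10.5000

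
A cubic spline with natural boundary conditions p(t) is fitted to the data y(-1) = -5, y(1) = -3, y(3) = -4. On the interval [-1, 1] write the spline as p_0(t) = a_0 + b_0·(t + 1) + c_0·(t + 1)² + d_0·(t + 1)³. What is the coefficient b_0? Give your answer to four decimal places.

Put M_i = p'' at the i-th knot. Here h = (2, 2) and Δ = (1, -1/2), so the interior equations h_(i-1)·M_(i-1) + 2(h_(i-1)+h_i)·M_i + h_i·M_(i+1) = 6(Δ_i − Δ_(i-1)) read
  2·M_0 + 8·M_1 + 2·M_2 = 6(Δ_1 - Δ_0) = -9
Natural end conditions: M_0 = M_2 = 0.
Solving: M_0 = 0, M_1 = -9/8, M_2 = 0.
On [-1, 1], with p_0(t) = a_0 + b_0·(t + 1) + c_0·(t + 1)² + d_0·(t + 1)³: c_0 = M_0/2 = 0, d_0 = (M_1 - M_0)/(6h_0) = -3/32, b_0 = Δ_0 - h_0(2M_0 + M_1)/6 = 11/8.

1.3750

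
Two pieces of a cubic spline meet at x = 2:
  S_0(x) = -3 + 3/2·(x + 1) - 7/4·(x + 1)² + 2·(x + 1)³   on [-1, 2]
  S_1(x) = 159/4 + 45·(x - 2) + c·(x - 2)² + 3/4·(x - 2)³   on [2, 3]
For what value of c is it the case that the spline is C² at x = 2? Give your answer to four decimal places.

16.2500

S_0''(x) = -7/2 + 12·(x + 1), so S_0''(2) = 65/2. On the right, S_1''(2) = 2c, so c = 65/4.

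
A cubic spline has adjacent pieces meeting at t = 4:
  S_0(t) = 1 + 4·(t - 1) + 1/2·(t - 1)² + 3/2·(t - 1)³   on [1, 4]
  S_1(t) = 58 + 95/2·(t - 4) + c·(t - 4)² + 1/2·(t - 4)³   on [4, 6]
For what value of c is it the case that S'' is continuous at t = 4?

S_0''(t) = 1 + 9·(t - 1), so S_0''(4) = 28. On the right, S_1''(4) = 2c, so c = 14.

14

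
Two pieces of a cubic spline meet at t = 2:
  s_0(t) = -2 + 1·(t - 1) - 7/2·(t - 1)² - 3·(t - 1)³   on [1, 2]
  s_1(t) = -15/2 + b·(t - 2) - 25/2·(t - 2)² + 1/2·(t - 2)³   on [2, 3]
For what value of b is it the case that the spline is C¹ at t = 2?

-15

s_0'(t) = 1 - 7·(t - 1) - 9·(t - 1)², so s_0'(2) = -15. On the right, s_1'(2) = b, so b = -15.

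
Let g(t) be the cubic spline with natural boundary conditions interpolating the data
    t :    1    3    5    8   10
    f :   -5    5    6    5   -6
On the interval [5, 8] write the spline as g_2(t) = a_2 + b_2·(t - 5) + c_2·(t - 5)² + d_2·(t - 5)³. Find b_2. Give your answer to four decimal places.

Let σ_i = g''(x_i). Step sizes h_i = 2, 2, 3, 2; slopes of the chords Δ_i = (y_(i+1) - y_i)/h_i = 5, 1/2, -1/3, -11/2.
  2·σ_0 + 8·σ_1 + 2·σ_2 = 6(Δ_1 - Δ_0) = -27
  2·σ_1 + 10·σ_2 + 3·σ_3 = 6(Δ_2 - Δ_1) = -5
  3·σ_2 + 10·σ_3 + 2·σ_4 = 6(Δ_3 - Δ_2) = -31
Natural end conditions: σ_0 = σ_4 = 0.
Hence σ_0 = 0, σ_1 = -2543/688, σ_2 = 221/172, σ_3 = -1199/344, σ_4 = 0.
On [5, 8], with g_2(t) = a_2 + b_2·(t - 5) + c_2·(t - 5)² + d_2·(t - 5)³: c_2 = σ_2/2 = 221/344, d_2 = (σ_3 - σ_2)/(6h_2) = -547/2064, b_2 = Δ_2 - h_2(2σ_2 + σ_3)/6 = 257/2064.

0.1245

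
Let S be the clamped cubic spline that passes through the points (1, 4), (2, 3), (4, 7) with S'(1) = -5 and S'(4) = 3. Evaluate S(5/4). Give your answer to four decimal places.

3.0859

With m_i denoting the second derivative at x_i, h_i = 1, 2, and Δ_i = (y_(i+1) − y_i)/h_i = -1, 2:
  1·m_0 + 6·m_1 + 2·m_2 = 6(Δ_1 - Δ_0) = 18
Clamped end conditions give two more equations: 2h_0·m_0 + h_0·m_1 = 6(Δ_0 - S'(1)) = 24 and h_1·m_1 + 2h_1·m_2 = 6(S'(4) - Δ_1) = 6.
Forward elimination and back-substitution give m_0 = 35/3, m_1 = 2/3, m_2 = 7/6.
On [1, 2], S(x) = 4 - 5·(x - 1) + 35/6·(x - 1)² - 11/6·(x - 1)³.
With (x - 1) = 1/4: S(5/4) = 395/128.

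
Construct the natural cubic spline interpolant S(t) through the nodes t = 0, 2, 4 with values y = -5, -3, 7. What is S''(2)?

3

With m_i denoting the second derivative at x_i, h_i = 2, 2, and Δ_i = (y_(i+1) − y_i)/h_i = 1, 5:
  2·m_0 + 8·m_1 + 2·m_2 = 6(Δ_1 - Δ_0) = 24
Natural end conditions: m_0 = m_2 = 0.
Hence m_0 = 0, m_1 = 3, m_2 = 0.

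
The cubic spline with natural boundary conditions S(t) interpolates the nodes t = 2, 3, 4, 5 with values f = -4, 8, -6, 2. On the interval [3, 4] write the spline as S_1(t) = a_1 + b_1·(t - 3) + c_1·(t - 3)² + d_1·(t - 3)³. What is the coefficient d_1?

16

Put M_i = S'' at the i-th knot. Here h = (1, 1, 1) and Δ = (12, -14, 8), so the interior equations h_(i-1)·M_(i-1) + 2(h_(i-1)+h_i)·M_i + h_i·M_(i+1) = 6(Δ_i − Δ_(i-1)) read
  1·M_0 + 4·M_1 + 1·M_2 = 6(Δ_1 - Δ_0) = -156
  1·M_1 + 4·M_2 + 1·M_3 = 6(Δ_2 - Δ_1) = 132
Natural end conditions: M_0 = M_3 = 0.
Solving the tridiagonal system: M_0 = 0, M_1 = -252/5, M_2 = 228/5, M_3 = 0.
On [3, 4], with S_1(t) = a_1 + b_1·(t - 3) + c_1·(t - 3)² + d_1·(t - 3)³: c_1 = M_1/2 = -126/5, d_1 = (M_2 - M_1)/(6h_1) = 16, b_1 = Δ_1 - h_1(2M_1 + M_2)/6 = -24/5.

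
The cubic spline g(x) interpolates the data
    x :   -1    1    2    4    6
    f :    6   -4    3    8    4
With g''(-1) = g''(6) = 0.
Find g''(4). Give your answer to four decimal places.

Put m_i = g'' at the i-th knot. Here h = (2, 1, 2, 2) and Δ = (-5, 7, 5/2, -2), so the interior equations h_(i-1)·m_(i-1) + 2(h_(i-1)+h_i)·m_i + h_i·m_(i+1) = 6(Δ_i − Δ_(i-1)) read
  2·m_0 + 6·m_1 + 1·m_2 = 6(Δ_1 - Δ_0) = 72
  1·m_1 + 6·m_2 + 2·m_3 = 6(Δ_2 - Δ_1) = -27
  2·m_2 + 8·m_3 + 2·m_4 = 6(Δ_3 - Δ_2) = -27
Natural end conditions: m_0 = m_4 = 0.
Solving: m_0 = 0, m_1 = 1665/128, m_2 = -387/64, m_3 = -477/256, m_4 = 0.

-1.8633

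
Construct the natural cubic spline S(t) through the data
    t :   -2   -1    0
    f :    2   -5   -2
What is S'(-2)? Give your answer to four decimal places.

-9.5000

With m_i denoting the second derivative at x_i, h_i = 1, 1, and Δ_i = (y_(i+1) − y_i)/h_i = -7, 3:
  1·m_0 + 4·m_1 + 1·m_2 = 6(Δ_1 - Δ_0) = 60
Natural end conditions: m_0 = m_2 = 0.
Hence m_0 = 0, m_1 = 15, m_2 = 0.
On [-2, -1], S'(t) = b_0 + 2c_0·(t + 2) + 3d_0·(t + 2)² with b_0 = Δ_0 - h_0(2m_0 + m_1)/6 = -19/2, c_0 = m_0/2 = 0, d_0 = (m_1 - m_0)/(6h_0) = 5/2. So S'(-2) = -19/2.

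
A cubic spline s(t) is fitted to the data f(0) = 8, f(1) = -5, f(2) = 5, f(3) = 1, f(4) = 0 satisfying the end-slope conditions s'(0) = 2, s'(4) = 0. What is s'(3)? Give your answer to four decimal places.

-5.5000

Put σ_i = s'' at the i-th knot. Here h = (1, 1, 1, 1) and Δ = (-13, 10, -4, -1), so the interior equations h_(i-1)·σ_(i-1) + 2(h_(i-1)+h_i)·σ_i + h_i·σ_(i+1) = 6(Δ_i − Δ_(i-1)) read
  1·σ_0 + 4·σ_1 + 1·σ_2 = 6(Δ_1 - Δ_0) = 138
  1·σ_1 + 4·σ_2 + 1·σ_3 = 6(Δ_2 - Δ_1) = -84
  1·σ_2 + 4·σ_3 + 1·σ_4 = 6(Δ_3 - Δ_2) = 18
Clamped end conditions give two more equations: 2h_0·σ_0 + h_0·σ_1 = 6(Δ_0 - s'(0)) = -90 and h_3·σ_3 + 2h_3·σ_4 = 6(s'(4) - Δ_3) = 6.
Hence σ_0 = -77, σ_1 = 64, σ_2 = -41, σ_3 = 16, σ_4 = -5.
On [3, 4], s'(t) = b_3 + 2c_3·(t - 3) + 3d_3·(t - 3)² with b_3 = Δ_3 - h_3(2σ_3 + σ_4)/6 = -11/2, c_3 = σ_3/2 = 8, d_3 = (σ_4 - σ_3)/(6h_3) = -7/2. So s'(3) = -11/2.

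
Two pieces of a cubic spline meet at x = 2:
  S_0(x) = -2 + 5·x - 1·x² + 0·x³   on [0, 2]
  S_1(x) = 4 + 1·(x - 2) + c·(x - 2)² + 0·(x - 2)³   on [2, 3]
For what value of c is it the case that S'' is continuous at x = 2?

S_0''(x) = -2 + 0·x, so S_0''(2) = -2. On the right, S_1''(2) = 2c, so c = -1.

-1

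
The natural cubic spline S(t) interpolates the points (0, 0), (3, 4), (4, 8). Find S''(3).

2

With M_i denoting the second derivative at x_i, h_i = 3, 1, and Δ_i = (y_(i+1) − y_i)/h_i = 4/3, 4:
  3·M_0 + 8·M_1 + 1·M_2 = 6(Δ_1 - Δ_0) = 16
Natural end conditions: M_0 = M_2 = 0.
Hence M_0 = 0, M_1 = 2, M_2 = 0.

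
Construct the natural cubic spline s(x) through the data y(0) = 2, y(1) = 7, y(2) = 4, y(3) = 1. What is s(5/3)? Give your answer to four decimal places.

With M_i denoting the second derivative at x_i, h_i = 1, 1, 1, and Δ_i = (y_(i+1) − y_i)/h_i = 5, -3, -3:
  1·M_0 + 4·M_1 + 1·M_2 = 6(Δ_1 - Δ_0) = -48
  1·M_1 + 4·M_2 + 1·M_3 = 6(Δ_2 - Δ_1) = 0
Natural end conditions: M_0 = M_3 = 0.
Hence M_0 = 0, M_1 = -64/5, M_2 = 16/5, M_3 = 0.
On [1, 2], s(x) = 7 + 11/15·(x - 1) - 32/5·(x - 1)² + 8/3·(x - 1)³.
With (x - 1) = 2/3: s(5/3) = 2201/405.

5.4346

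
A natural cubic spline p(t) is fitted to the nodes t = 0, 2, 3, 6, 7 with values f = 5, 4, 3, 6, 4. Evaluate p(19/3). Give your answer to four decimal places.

5.5386

Put m_i = p'' at the i-th knot. Here h = (2, 1, 3, 1) and Δ = (-1/2, -1, 1, -2), so the interior equations h_(i-1)·m_(i-1) + 2(h_(i-1)+h_i)·m_i + h_i·m_(i+1) = 6(Δ_i − Δ_(i-1)) read
  2·m_0 + 6·m_1 + 1·m_2 = 6(Δ_1 - Δ_0) = -3
  1·m_1 + 8·m_2 + 3·m_3 = 6(Δ_2 - Δ_1) = 12
  3·m_2 + 8·m_3 + 1·m_4 = 6(Δ_3 - Δ_2) = -18
Natural end conditions: m_0 = m_4 = 0.
Solving: m_0 = 0, m_1 = -45/46, m_2 = 66/23, m_3 = -153/46, m_4 = 0.
On [6, 7], p(t) = 6 - 41/46·(t - 6) - 153/92·(t - 6)² + 51/92·(t - 6)³.
With (t - 6) = 1/3: p(19/3) = 2293/414.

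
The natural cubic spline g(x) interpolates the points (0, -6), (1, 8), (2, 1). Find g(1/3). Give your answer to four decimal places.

Put M_i = g'' at the i-th knot. Here h = (1, 1) and Δ = (14, -7), so the interior equations h_(i-1)·M_(i-1) + 2(h_(i-1)+h_i)·M_i + h_i·M_(i+1) = 6(Δ_i − Δ_(i-1)) read
  1·M_0 + 4·M_1 + 1·M_2 = 6(Δ_1 - Δ_0) = -126
Natural end conditions: M_0 = M_2 = 0.
Forward elimination and back-substitution give M_0 = 0, M_1 = -63/2, M_2 = 0.
On [0, 1], g(x) = -6 + 77/4·x + 0·x² - 21/4·x³.
With x = 1/3: g(1/3) = 2/9.

0.2222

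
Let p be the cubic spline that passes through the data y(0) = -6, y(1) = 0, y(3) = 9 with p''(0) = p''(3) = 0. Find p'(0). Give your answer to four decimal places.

6.2500

Write M_i for p''(x_i). With h_i = 1, 2 and divided differences Δ_i = 6, 9/2, the continuity of p' gives the tridiagonal system
  1·M_0 + 6·M_1 + 2·M_2 = 6(Δ_1 - Δ_0) = -9
Natural end conditions: M_0 = M_2 = 0.
Hence M_0 = 0, M_1 = -3/2, M_2 = 0.
On [0, 1], p'(x) = b_0 + 2c_0·x + 3d_0·x² with b_0 = Δ_0 - h_0(2M_0 + M_1)/6 = 25/4, c_0 = M_0/2 = 0, d_0 = (M_1 - M_0)/(6h_0) = -1/4. So p'(0) = 25/4.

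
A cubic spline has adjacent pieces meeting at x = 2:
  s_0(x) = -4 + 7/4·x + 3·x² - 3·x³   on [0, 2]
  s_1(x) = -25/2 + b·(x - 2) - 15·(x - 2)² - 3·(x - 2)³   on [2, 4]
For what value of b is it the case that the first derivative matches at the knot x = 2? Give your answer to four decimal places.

-22.2500

s_0'(x) = 7/4 + 6·x - 9·x², so s_0'(2) = -89/4. On the right, s_1'(2) = b, so b = -89/4.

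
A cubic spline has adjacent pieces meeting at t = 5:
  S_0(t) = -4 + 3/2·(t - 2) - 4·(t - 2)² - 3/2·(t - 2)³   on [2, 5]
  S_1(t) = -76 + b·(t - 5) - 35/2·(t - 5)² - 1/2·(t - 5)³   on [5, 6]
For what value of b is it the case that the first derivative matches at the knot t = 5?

S_0'(t) = 3/2 - 8·(t - 2) - 9/2·(t - 2)², so S_0'(5) = -63. On the right, S_1'(5) = b, so b = -63.

-63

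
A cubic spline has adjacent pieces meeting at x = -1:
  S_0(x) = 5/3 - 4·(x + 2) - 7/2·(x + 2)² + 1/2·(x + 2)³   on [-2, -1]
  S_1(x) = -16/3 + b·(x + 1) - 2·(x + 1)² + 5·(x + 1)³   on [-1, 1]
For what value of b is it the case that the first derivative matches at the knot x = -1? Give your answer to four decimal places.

S_0'(x) = -4 - 7·(x + 2) + 3/2·(x + 2)², so S_0'(-1) = -19/2. On the right, S_1'(-1) = b, so b = -19/2.

-9.5000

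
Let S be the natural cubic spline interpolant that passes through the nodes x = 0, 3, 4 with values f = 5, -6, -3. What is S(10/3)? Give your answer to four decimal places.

Let M_i = S''(x_i). Step sizes h_i = 3, 1; slopes of the chords Δ_i = (y_(i+1) - y_i)/h_i = -11/3, 3.
  3·M_0 + 8·M_1 + 1·M_2 = 6(Δ_1 - Δ_0) = 40
Natural end conditions: M_0 = M_2 = 0.
Forward elimination and back-substitution give M_0 = 0, M_1 = 5, M_2 = 0.
On [3, 4], S(x) = -6 + 4/3·(x - 3) + 5/2·(x - 3)² - 5/6·(x - 3)³.
With (x - 3) = 1/3: S(10/3) = -430/81.

-5.3086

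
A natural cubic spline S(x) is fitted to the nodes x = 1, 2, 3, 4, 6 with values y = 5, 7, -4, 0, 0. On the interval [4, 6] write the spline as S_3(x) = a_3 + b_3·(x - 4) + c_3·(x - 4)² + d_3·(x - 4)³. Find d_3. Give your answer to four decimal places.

Write M_i for S''(x_i). With h_i = 1, 1, 1, 2 and divided differences Δ_i = 2, -11, 4, 0, the continuity of S' gives the tridiagonal system
  1·M_0 + 4·M_1 + 1·M_2 = 6(Δ_1 - Δ_0) = -78
  1·M_1 + 4·M_2 + 1·M_3 = 6(Δ_2 - Δ_1) = 90
  1·M_2 + 6·M_3 + 2·M_4 = 6(Δ_3 - Δ_2) = -24
Natural end conditions: M_0 = M_4 = 0.
Solving: M_0 = 0, M_1 = -1179/43, M_2 = 1362/43, M_3 = -399/43, M_4 = 0.
On [4, 6], with S_3(x) = a_3 + b_3·(x - 4) + c_3·(x - 4)² + d_3·(x - 4)³: c_3 = M_3/2 = -399/86, d_3 = (M_4 - M_3)/(6h_3) = 133/172, b_3 = Δ_3 - h_3(2M_3 + M_4)/6 = 266/43.

0.7733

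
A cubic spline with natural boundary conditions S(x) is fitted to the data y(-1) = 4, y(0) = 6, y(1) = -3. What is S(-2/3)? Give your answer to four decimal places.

5.4815

Let m_i = S''(x_i). Step sizes h_i = 1, 1; slopes of the chords Δ_i = (y_(i+1) - y_i)/h_i = 2, -9.
  1·m_0 + 4·m_1 + 1·m_2 = 6(Δ_1 - Δ_0) = -66
Natural end conditions: m_0 = m_2 = 0.
Solving the tridiagonal system: m_0 = 0, m_1 = -33/2, m_2 = 0.
On [-1, 0], S(x) = 4 + 19/4·(x + 1) + 0·(x + 1)² - 11/4·(x + 1)³.
With (x + 1) = 1/3: S(-2/3) = 148/27.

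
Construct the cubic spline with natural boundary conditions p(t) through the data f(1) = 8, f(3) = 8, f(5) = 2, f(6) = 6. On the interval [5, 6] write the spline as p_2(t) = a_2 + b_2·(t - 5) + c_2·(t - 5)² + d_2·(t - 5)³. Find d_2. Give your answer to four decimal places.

-1.4091

Put m_i = p'' at the i-th knot. Here h = (2, 2, 1) and Δ = (0, -3, 4), so the interior equations h_(i-1)·m_(i-1) + 2(h_(i-1)+h_i)·m_i + h_i·m_(i+1) = 6(Δ_i − Δ_(i-1)) read
  2·m_0 + 8·m_1 + 2·m_2 = 6(Δ_1 - Δ_0) = -18
  2·m_1 + 6·m_2 + 1·m_3 = 6(Δ_2 - Δ_1) = 42
Natural end conditions: m_0 = m_3 = 0.
Solving: m_0 = 0, m_1 = -48/11, m_2 = 93/11, m_3 = 0.
On [5, 6], with p_2(t) = a_2 + b_2·(t - 5) + c_2·(t - 5)² + d_2·(t - 5)³: c_2 = m_2/2 = 93/22, d_2 = (m_3 - m_2)/(6h_2) = -31/22, b_2 = Δ_2 - h_2(2m_2 + m_3)/6 = 13/11.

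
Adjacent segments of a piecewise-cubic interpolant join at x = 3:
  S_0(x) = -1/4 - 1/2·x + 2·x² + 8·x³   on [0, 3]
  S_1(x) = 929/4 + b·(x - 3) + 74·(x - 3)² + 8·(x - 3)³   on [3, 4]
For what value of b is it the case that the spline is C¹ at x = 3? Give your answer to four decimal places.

S_0'(x) = -1/2 + 4·x + 24·x², so S_0'(3) = 455/2. On the right, S_1'(3) = b, so b = 455/2.

227.5000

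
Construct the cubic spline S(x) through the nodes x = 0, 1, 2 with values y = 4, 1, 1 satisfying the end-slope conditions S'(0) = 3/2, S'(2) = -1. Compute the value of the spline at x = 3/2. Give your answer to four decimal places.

Put M_i = S'' at the i-th knot. Here h = (1, 1) and Δ = (-3, 0), so the interior equations h_(i-1)·M_(i-1) + 2(h_(i-1)+h_i)·M_i + h_i·M_(i+1) = 6(Δ_i − Δ_(i-1)) read
  1·M_0 + 4·M_1 + 1·M_2 = 6(Δ_1 - Δ_0) = 18
Clamped end conditions give two more equations: 2h_0·M_0 + h_0·M_1 = 6(Δ_0 - S'(0)) = -27 and h_1·M_1 + 2h_1·M_2 = 6(S'(2) - Δ_1) = -6.
Solving the tridiagonal system: M_0 = -77/4, M_1 = 23/2, M_2 = -35/4.
On [1, 2], S(x) = 1 - 19/8·(x - 1) + 23/4·(x - 1)² - 27/8·(x - 1)³.
With (x - 1) = 1/2: S(3/2) = 53/64.

0.8281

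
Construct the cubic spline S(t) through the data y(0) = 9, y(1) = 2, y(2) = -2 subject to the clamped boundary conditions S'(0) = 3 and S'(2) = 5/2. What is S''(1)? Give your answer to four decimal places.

Let M_i = S''(x_i). Step sizes h_i = 1, 1; slopes of the chords Δ_i = (y_(i+1) - y_i)/h_i = -7, -4.
  1·M_0 + 4·M_1 + 1·M_2 = 6(Δ_1 - Δ_0) = 18
Clamped end conditions give two more equations: 2h_0·M_0 + h_0·M_1 = 6(Δ_0 - S'(0)) = -60 and h_1·M_1 + 2h_1·M_2 = 6(S'(2) - Δ_1) = 39.
Forward elimination and back-substitution give M_0 = -139/4, M_1 = 19/2, M_2 = 59/4.

9.5000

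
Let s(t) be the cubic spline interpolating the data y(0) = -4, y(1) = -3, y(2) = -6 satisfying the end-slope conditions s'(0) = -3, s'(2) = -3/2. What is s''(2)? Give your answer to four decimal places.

11.2500

With M_i denoting the second derivative at x_i, h_i = 1, 1, and Δ_i = (y_(i+1) − y_i)/h_i = 1, -3:
  1·M_0 + 4·M_1 + 1·M_2 = 6(Δ_1 - Δ_0) = -24
Clamped end conditions give two more equations: 2h_0·M_0 + h_0·M_1 = 6(Δ_0 - s'(0)) = 24 and h_1·M_1 + 2h_1·M_2 = 6(s'(2) - Δ_1) = 9.
Forward elimination and back-substitution give M_0 = 75/4, M_1 = -27/2, M_2 = 45/4.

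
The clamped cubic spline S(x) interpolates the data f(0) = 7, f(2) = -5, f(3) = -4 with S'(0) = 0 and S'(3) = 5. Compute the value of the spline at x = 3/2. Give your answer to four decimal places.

Write m_i for S''(x_i). With h_i = 2, 1 and divided differences Δ_i = -6, 1, the continuity of S' gives the tridiagonal system
  2·m_0 + 6·m_1 + 1·m_2 = 6(Δ_1 - Δ_0) = 42
Clamped end conditions give two more equations: 2h_0·m_0 + h_0·m_1 = 6(Δ_0 - S'(0)) = -36 and h_1·m_1 + 2h_1·m_2 = 6(S'(3) - Δ_1) = 24.
Solving: m_0 = -43/3, m_1 = 32/3, m_2 = 20/3.
On [0, 2], S(x) = 7 + 0·x - 43/6·x² + 25/12·x³.
With x = 3/2: S(3/2) = -67/32.

-2.0938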